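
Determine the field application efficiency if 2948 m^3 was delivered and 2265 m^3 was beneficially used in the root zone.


Ea = V_root / V_field * 100 = 2265 / 2948 * 100 = 76.8318%

76.8318 %


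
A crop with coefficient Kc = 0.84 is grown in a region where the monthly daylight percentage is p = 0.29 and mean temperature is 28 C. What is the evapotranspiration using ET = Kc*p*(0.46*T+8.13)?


ET = Kc * p * (0.46*T + 8.13)
ET = 0.84 * 0.29 * (0.46*28 + 8.13)
ET = 0.84 * 0.29 * 21.0100

5.1180 mm/day


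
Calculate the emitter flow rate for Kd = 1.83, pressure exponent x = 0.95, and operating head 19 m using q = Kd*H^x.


q = Kd * H^x = 1.83 * 19^0.95 = 1.83 * 16.398945

30.0101 L/h


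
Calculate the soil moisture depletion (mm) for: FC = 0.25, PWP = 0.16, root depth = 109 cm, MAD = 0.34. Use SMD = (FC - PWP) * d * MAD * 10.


SMD = (FC - PWP) * d * MAD * 10
SMD = (0.25 - 0.16) * 109 * 0.34 * 10
SMD = 0.0900 * 109 * 0.34 * 10

33.3540 mm


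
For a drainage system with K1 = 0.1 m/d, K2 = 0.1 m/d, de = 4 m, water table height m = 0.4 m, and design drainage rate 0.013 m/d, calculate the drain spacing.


S^2 = 8*K2*de*m/q + 4*K1*m^2/q
S^2 = 8*0.1*4*0.4/0.013 + 4*0.1*0.4^2/0.013
S = sqrt(103.3846)

10.1678 m


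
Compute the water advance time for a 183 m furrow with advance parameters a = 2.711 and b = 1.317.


t = (L/a)^(1/b)
t = (183/2.711)^(1/1.317)
t = 67.502767^(1/1.317)

24.4910 min


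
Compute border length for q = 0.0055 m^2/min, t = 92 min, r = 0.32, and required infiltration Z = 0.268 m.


L = q*t/((1+r)*Z)
L = 0.0055*92/((1+0.32)*0.268)
L = 0.506/0.35376

1.4303 m


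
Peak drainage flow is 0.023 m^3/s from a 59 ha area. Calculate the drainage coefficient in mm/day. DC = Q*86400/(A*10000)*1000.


DC = Q * 86400 / (A * 10000) * 1000
DC = 0.023 * 86400 / (59 * 10000) * 1000
DC = 1987200.0000 / 590000

3.3681 mm/day


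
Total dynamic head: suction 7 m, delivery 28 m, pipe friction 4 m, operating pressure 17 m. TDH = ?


TDH = Hs + Hd + hf + Hp = 7 + 28 + 4 + 17 = 56

56 m


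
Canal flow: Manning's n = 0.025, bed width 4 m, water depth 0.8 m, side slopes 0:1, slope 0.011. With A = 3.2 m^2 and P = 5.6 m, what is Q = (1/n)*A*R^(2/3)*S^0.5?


R = A/P = 3.2/5.6 = 0.571429
Q = (1/0.025) * 3.2 * 0.571429^(2/3) * 0.011^0.5

9.2445 m^3/s


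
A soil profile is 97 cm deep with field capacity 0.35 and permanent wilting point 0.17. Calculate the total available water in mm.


AWC = (FC - PWP) * d * 10
AWC = (0.35 - 0.17) * 97 * 10
AWC = 0.1800 * 97 * 10

174.6000 mm


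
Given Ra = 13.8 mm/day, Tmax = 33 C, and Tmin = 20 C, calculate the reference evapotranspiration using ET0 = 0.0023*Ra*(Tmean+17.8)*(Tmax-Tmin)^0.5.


Tmean = (Tmax + Tmin)/2 = (33 + 20)/2 = 26.5
ET0 = 0.0023 * 13.8 * (26.5 + 17.8) * sqrt(33 - 20)
ET0 = 0.0023 * 13.8 * 44.3 * 3.605551

5.0697 mm/day


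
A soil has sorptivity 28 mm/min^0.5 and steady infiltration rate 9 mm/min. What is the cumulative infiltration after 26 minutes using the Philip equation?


F = S*sqrt(t) + A*t
F = 28*sqrt(26) + 9*26
F = 28*5.099020 + 234

376.7726 mm


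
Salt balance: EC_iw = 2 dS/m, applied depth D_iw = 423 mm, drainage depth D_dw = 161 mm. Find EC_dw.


EC_dw = EC_iw * D_iw / D_dw
EC_dw = 2 * 423 / 161
EC_dw = 846 / 161

5.2547 dS/m


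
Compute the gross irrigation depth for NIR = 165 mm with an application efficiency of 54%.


Ea = 54% = 0.54
GID = NIR / Ea = 165 / 0.54 = 305.5556 mm

305.5556 mm


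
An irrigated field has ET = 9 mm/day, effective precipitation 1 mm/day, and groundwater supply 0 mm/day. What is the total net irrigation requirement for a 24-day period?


Daily deficit = ET - Pe - GW = 9 - 1 - 0 = 8 mm/day
NIR = 8 * 24 = 192 mm

192.0000 mm


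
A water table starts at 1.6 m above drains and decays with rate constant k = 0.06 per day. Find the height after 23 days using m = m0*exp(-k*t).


m = m0 * exp(-k*t)
m = 1.6 * exp(-0.06 * 23)
m = 1.6 * exp(-1.3800)

0.4025 m


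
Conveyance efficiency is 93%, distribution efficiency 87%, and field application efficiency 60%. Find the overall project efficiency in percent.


Ec = 0.93, Eb = 0.87, Ea = 0.6
E = 0.93 * 0.87 * 0.6 * 100 = 48.5460%

48.5460 %


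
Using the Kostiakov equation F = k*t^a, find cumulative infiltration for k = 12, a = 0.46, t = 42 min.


F = k * t^a = 12 * 42^0.46
F = 12 * 5.580777

66.9693 mm


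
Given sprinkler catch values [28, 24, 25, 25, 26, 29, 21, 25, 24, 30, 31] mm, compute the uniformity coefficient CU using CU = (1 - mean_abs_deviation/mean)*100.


mean = 26.181818 mm
MAD = 2.413223 mm
CU = (1 - 2.413223/26.181818)*100

90.7828 %


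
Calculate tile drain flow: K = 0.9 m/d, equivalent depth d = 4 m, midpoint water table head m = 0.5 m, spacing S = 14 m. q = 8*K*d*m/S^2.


q = 8*K*d*m/S^2
q = 8*0.9*4*0.5/14^2
q = 14.4000 / 196

0.0735 m/d


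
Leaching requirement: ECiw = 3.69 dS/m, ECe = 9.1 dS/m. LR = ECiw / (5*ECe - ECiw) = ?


LR = ECiw / (5*ECe - ECiw)
LR = 3.69 / (5*9.1 - 3.69)
LR = 3.69 / 41.8100

0.0883


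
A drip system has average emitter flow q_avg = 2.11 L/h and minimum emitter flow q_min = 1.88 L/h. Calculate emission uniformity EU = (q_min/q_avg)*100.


EU = (q_min/q_avg)*100 = (1.88/2.11)*100 = 89.0995%

89.0995 %


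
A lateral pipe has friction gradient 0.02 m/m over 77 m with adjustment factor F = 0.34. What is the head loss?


hf = J * L * F = 0.02 * 77 * 0.34 = 0.5236 m

0.5236 m


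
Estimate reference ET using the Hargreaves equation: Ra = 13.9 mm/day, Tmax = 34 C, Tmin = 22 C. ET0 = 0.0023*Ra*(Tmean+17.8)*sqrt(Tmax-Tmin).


Tmean = (Tmax + Tmin)/2 = (34 + 22)/2 = 28.0
ET0 = 0.0023 * 13.9 * (28.0 + 17.8) * sqrt(34 - 22)
ET0 = 0.0023 * 13.9 * 45.8 * 3.464102

5.0722 mm/day


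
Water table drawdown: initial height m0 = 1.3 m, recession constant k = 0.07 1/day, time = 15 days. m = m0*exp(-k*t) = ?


m = m0 * exp(-k*t)
m = 1.3 * exp(-0.07 * 15)
m = 1.3 * exp(-1.0500)

0.4549 m


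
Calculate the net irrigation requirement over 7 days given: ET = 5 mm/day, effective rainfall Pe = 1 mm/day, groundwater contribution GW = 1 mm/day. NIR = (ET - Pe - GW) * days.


Daily deficit = ET - Pe - GW = 5 - 1 - 1 = 3 mm/day
NIR = 3 * 7 = 21 mm

21.0000 mm


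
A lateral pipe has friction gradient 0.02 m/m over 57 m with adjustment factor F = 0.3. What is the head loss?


hf = J * L * F = 0.02 * 57 * 0.3 = 0.3420 m

0.3420 m


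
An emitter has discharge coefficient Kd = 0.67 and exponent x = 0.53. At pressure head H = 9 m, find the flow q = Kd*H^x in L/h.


q = Kd * H^x = 0.67 * 9^0.53 = 0.67 * 3.204413

2.1470 L/h


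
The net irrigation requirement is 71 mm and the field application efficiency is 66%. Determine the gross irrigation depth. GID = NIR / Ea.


Ea = 66% = 0.66
GID = NIR / Ea = 71 / 0.66 = 107.5758 mm

107.5758 mm


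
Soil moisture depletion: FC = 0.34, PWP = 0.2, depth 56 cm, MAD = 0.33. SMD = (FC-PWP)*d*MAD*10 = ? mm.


SMD = (FC - PWP) * d * MAD * 10
SMD = (0.34 - 0.2) * 56 * 0.33 * 10
SMD = 0.1400 * 56 * 0.33 * 10

25.8720 mm


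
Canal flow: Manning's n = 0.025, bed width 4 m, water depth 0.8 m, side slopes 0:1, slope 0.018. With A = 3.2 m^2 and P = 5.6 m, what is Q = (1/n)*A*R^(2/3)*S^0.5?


R = A/P = 3.2/5.6 = 0.571429
Q = (1/0.025) * 3.2 * 0.571429^(2/3) * 0.018^0.5

11.8255 m^3/s


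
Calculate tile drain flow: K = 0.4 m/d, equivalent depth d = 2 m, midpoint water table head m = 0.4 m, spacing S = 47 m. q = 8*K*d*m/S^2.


q = 8*K*d*m/S^2
q = 8*0.4*2*0.4/47^2
q = 2.5600 / 2209

0.0012 m/d


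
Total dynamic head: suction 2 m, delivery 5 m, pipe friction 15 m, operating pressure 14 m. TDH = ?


TDH = Hs + Hd + hf + Hp = 2 + 5 + 15 + 14 = 36

36 m


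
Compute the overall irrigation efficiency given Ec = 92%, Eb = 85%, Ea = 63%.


Ec = 0.92, Eb = 0.85, Ea = 0.63
E = 0.92 * 0.85 * 0.63 * 100 = 49.2660%

49.2660 %


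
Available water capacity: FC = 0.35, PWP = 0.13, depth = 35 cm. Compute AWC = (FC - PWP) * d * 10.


AWC = (FC - PWP) * d * 10
AWC = (0.35 - 0.13) * 35 * 10
AWC = 0.2200 * 35 * 10

77.0000 mm


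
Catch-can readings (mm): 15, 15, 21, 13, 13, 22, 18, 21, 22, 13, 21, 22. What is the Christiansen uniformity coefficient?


mean = 18.000000 mm
MAD = 3.500000 mm
CU = (1 - 3.500000/18.000000)*100

80.5556 %


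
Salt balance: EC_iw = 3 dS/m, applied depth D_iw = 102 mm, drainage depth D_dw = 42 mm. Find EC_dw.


EC_dw = EC_iw * D_iw / D_dw
EC_dw = 3 * 102 / 42
EC_dw = 306 / 42

7.2857 dS/m


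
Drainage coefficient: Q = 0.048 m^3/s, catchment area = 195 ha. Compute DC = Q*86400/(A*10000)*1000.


DC = Q * 86400 / (A * 10000) * 1000
DC = 0.048 * 86400 / (195 * 10000) * 1000
DC = 4147200.0000 / 1950000

2.1268 mm/day


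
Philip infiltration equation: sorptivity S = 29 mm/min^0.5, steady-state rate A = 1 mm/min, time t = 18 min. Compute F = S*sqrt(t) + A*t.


F = S*sqrt(t) + A*t
F = 29*sqrt(18) + 1*18
F = 29*4.242641 + 18

141.0366 mm


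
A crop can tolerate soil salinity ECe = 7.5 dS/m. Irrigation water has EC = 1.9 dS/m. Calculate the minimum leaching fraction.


LR = ECiw / (5*ECe - ECiw)
LR = 1.9 / (5*7.5 - 1.9)
LR = 1.9 / 35.6000

0.0534


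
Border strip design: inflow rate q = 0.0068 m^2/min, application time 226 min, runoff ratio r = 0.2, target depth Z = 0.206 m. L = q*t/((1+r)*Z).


L = q*t/((1+r)*Z)
L = 0.0068*226/((1+0.2)*0.206)
L = 1.5368/0.2472

6.2168 m


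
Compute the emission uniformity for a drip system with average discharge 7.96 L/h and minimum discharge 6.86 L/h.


EU = (q_min/q_avg)*100 = (6.86/7.96)*100 = 86.1809%

86.1809 %


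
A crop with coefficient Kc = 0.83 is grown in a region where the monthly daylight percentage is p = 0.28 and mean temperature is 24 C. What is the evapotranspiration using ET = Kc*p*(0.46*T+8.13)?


ET = Kc * p * (0.46*T + 8.13)
ET = 0.83 * 0.28 * (0.46*24 + 8.13)
ET = 0.83 * 0.28 * 19.1700

4.4551 mm/day


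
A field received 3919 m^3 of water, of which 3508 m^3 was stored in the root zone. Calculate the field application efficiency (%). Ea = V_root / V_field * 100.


Ea = V_root / V_field * 100 = 3508 / 3919 * 100 = 89.5126%

89.5126 %


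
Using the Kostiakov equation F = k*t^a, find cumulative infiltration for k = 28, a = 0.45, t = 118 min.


F = k * t^a = 28 * 118^0.45
F = 28 * 8.557500

239.6100 mm


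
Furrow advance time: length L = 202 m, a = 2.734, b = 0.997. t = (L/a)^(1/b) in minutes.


t = (L/a)^(1/b)
t = (202/2.734)^(1/0.997)
t = 73.884418^(1/0.997)

74.8472 min


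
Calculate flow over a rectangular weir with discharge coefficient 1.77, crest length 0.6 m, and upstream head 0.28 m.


Q = C * L * H^(3/2) = 1.77 * 0.6 * 0.28^1.5 = 1.77 * 0.6 * 0.148162

0.1573 m^3/s


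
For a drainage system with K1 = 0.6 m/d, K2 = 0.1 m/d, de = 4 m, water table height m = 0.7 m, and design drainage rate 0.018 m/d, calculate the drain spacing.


S^2 = 8*K2*de*m/q + 4*K1*m^2/q
S^2 = 8*0.1*4*0.7/0.018 + 4*0.6*0.7^2/0.018
S = sqrt(189.7778)

13.7760 m


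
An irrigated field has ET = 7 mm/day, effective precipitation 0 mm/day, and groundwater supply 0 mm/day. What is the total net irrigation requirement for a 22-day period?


Daily deficit = ET - Pe - GW = 7 - 0 - 0 = 7 mm/day
NIR = 7 * 22 = 154 mm

154.0000 mm


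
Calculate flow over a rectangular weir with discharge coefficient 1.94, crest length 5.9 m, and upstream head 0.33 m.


Q = C * L * H^(3/2) = 1.94 * 5.9 * 0.33^1.5 = 1.94 * 5.9 * 0.189571

2.1698 m^3/s


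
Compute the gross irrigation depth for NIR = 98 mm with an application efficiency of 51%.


Ea = 51% = 0.51
GID = NIR / Ea = 98 / 0.51 = 192.1569 mm

192.1569 mm


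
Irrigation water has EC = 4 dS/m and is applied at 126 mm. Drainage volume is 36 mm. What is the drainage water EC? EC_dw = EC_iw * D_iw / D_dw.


EC_dw = EC_iw * D_iw / D_dw
EC_dw = 4 * 126 / 36
EC_dw = 504 / 36

14.0000 dS/m


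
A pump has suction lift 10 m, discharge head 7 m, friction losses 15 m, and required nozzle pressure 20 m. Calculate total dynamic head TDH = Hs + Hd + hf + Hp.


TDH = Hs + Hd + hf + Hp = 10 + 7 + 15 + 20 = 52

52 m


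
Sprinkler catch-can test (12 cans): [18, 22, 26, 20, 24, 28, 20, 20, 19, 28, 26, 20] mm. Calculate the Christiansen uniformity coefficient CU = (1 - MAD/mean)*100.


mean = 22.583333 mm
MAD = 3.180556 mm
CU = (1 - 3.180556/22.583333)*100

85.9164 %


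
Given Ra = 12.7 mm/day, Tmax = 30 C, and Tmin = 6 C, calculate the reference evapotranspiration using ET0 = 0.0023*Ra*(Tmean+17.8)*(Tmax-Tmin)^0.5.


Tmean = (Tmax + Tmin)/2 = (30 + 6)/2 = 18.0
ET0 = 0.0023 * 12.7 * (18.0 + 17.8) * sqrt(30 - 6)
ET0 = 0.0023 * 12.7 * 35.8 * 4.898979

5.1230 mm/day


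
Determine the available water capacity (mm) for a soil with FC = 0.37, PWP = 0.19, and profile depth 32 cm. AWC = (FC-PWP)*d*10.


AWC = (FC - PWP) * d * 10
AWC = (0.37 - 0.19) * 32 * 10
AWC = 0.1800 * 32 * 10

57.6000 mm


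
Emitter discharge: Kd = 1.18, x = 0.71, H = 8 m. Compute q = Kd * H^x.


q = Kd * H^x = 1.18 * 8^0.71 = 1.18 * 4.377175

5.1651 L/h


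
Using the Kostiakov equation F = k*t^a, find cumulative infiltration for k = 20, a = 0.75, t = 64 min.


F = k * t^a = 20 * 64^0.75
F = 20 * 22.627417

452.5483 mm


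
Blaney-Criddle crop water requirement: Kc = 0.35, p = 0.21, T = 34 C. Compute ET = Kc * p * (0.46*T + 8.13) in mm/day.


ET = Kc * p * (0.46*T + 8.13)
ET = 0.35 * 0.21 * (0.46*34 + 8.13)
ET = 0.35 * 0.21 * 23.7700

1.7471 mm/day


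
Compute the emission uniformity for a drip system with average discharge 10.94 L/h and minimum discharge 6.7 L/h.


EU = (q_min/q_avg)*100 = (6.7/10.94)*100 = 61.2431%

61.2431 %


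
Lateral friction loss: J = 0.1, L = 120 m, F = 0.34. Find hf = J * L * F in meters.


hf = J * L * F = 0.1 * 120 * 0.34 = 4.0800 m

4.0800 m


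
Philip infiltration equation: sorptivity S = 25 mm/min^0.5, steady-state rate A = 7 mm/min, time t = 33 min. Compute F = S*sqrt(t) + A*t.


F = S*sqrt(t) + A*t
F = 25*sqrt(33) + 7*33
F = 25*5.744563 + 231

374.6141 mm


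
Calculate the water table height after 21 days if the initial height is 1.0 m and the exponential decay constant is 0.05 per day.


m = m0 * exp(-k*t)
m = 1.0 * exp(-0.05 * 21)
m = 1.0 * exp(-1.0500)

0.3499 m


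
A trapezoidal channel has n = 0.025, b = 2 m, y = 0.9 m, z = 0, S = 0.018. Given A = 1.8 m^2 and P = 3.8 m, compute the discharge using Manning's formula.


R = A/P = 1.8/3.8 = 0.473684
Q = (1/0.025) * 1.8 * 0.473684^(2/3) * 0.018^0.5

5.8699 m^3/s


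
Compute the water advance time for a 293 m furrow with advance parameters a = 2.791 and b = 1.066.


t = (L/a)^(1/b)
t = (293/2.791)^(1/1.066)
t = 104.980294^(1/1.066)

78.6998 min


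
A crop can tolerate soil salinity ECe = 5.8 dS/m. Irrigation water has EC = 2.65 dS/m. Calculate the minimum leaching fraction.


LR = ECiw / (5*ECe - ECiw)
LR = 2.65 / (5*5.8 - 2.65)
LR = 2.65 / 26.3500

0.1006


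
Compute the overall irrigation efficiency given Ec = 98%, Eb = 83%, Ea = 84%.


Ec = 0.98, Eb = 0.83, Ea = 0.84
E = 0.98 * 0.83 * 0.84 * 100 = 68.3256%

68.3256 %


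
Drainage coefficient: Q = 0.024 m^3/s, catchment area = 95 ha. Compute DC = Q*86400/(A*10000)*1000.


DC = Q * 86400 / (A * 10000) * 1000
DC = 0.024 * 86400 / (95 * 10000) * 1000
DC = 2073600.0000 / 950000

2.1827 mm/day


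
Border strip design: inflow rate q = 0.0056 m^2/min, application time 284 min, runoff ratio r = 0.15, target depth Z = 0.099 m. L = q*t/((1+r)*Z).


L = q*t/((1+r)*Z)
L = 0.0056*284/((1+0.15)*0.099)
L = 1.5904/0.11385

13.9693 m


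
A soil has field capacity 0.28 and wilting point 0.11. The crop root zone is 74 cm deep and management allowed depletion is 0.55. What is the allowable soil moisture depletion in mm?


SMD = (FC - PWP) * d * MAD * 10
SMD = (0.28 - 0.11) * 74 * 0.55 * 10
SMD = 0.1700 * 74 * 0.55 * 10

69.1900 mm


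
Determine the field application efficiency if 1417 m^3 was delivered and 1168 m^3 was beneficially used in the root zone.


Ea = V_root / V_field * 100 = 1168 / 1417 * 100 = 82.4277%

82.4277 %


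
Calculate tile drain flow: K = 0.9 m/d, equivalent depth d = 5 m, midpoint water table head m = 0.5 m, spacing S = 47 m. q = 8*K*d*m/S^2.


q = 8*K*d*m/S^2
q = 8*0.9*5*0.5/47^2
q = 18.0000 / 2209

0.0081 m/d


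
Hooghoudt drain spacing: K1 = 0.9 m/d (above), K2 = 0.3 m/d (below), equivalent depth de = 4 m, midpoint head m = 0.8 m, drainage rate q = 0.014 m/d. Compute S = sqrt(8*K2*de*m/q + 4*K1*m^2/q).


S^2 = 8*K2*de*m/q + 4*K1*m^2/q
S^2 = 8*0.3*4*0.8/0.014 + 4*0.9*0.8^2/0.014
S = sqrt(713.1429)

26.7047 m


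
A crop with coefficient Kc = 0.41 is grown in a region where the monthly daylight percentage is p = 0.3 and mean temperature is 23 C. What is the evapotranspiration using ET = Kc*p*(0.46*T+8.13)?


ET = Kc * p * (0.46*T + 8.13)
ET = 0.41 * 0.3 * (0.46*23 + 8.13)
ET = 0.41 * 0.3 * 18.7100

2.3013 mm/day


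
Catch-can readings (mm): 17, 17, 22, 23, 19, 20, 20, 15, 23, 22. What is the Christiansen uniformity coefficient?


mean = 19.800000 mm
MAD = 2.240000 mm
CU = (1 - 2.240000/19.800000)*100

88.6869 %


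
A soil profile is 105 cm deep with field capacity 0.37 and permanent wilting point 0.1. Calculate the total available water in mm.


AWC = (FC - PWP) * d * 10
AWC = (0.37 - 0.1) * 105 * 10
AWC = 0.2700 * 105 * 10

283.5000 mm


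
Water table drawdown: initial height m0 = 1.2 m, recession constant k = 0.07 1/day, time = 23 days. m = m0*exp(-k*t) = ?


m = m0 * exp(-k*t)
m = 1.2 * exp(-0.07 * 23)
m = 1.2 * exp(-1.6100)

0.2399 m


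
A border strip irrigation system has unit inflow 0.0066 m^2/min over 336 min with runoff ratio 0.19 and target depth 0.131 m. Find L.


L = q*t/((1+r)*Z)
L = 0.0066*336/((1+0.19)*0.131)
L = 2.2176/0.15589

14.2254 m


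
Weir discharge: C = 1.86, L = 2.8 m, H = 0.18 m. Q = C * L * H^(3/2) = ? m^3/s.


Q = C * L * H^(3/2) = 1.86 * 2.8 * 0.18^1.5 = 1.86 * 2.8 * 0.076368

0.3977 m^3/s


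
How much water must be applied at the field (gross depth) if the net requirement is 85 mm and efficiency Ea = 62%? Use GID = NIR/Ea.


Ea = 62% = 0.62
GID = NIR / Ea = 85 / 0.62 = 137.0968 mm

137.0968 mm


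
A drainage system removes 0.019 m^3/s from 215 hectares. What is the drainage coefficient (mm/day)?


DC = Q * 86400 / (A * 10000) * 1000
DC = 0.019 * 86400 / (215 * 10000) * 1000
DC = 1641600.0000 / 2150000

0.7635 mm/day


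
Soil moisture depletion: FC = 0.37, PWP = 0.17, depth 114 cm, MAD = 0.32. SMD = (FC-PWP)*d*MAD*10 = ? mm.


SMD = (FC - PWP) * d * MAD * 10
SMD = (0.37 - 0.17) * 114 * 0.32 * 10
SMD = 0.2000 * 114 * 0.32 * 10

72.9600 mm


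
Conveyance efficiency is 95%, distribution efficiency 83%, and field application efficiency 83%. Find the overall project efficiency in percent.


Ec = 0.95, Eb = 0.83, Ea = 0.83
E = 0.95 * 0.83 * 0.83 * 100 = 65.4455%

65.4455 %


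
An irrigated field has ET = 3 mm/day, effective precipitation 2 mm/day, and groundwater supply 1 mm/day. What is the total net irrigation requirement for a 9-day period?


Daily deficit = ET - Pe - GW = 3 - 2 - 1 = 0 mm/day
NIR = 0 * 9 = 0 mm

0 mm


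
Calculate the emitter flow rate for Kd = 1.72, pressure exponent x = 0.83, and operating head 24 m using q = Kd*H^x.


q = Kd * H^x = 1.72 * 24^0.83 = 1.72 * 13.982194

24.0494 L/h


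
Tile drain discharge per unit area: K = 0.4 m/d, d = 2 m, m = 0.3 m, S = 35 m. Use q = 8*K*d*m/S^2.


q = 8*K*d*m/S^2
q = 8*0.4*2*0.3/35^2
q = 1.9200 / 1225

0.0016 m/d


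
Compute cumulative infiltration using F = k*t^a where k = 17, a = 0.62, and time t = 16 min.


F = k * t^a = 17 * 16^0.62
F = 17 * 5.578975

94.8426 mm


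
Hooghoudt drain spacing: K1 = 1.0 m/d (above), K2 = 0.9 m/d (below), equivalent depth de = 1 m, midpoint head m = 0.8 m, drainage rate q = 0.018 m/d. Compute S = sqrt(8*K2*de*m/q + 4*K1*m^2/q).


S^2 = 8*K2*de*m/q + 4*K1*m^2/q
S^2 = 8*0.9*1*0.8/0.018 + 4*1.0*0.8^2/0.018
S = sqrt(462.2222)

21.4994 m


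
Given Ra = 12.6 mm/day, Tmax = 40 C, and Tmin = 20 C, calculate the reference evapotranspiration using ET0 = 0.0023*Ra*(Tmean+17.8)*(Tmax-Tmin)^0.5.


Tmean = (Tmax + Tmin)/2 = (40 + 20)/2 = 30.0
ET0 = 0.0023 * 12.6 * (30.0 + 17.8) * sqrt(40 - 20)
ET0 = 0.0023 * 12.6 * 47.8 * 4.472136

6.1950 mm/day


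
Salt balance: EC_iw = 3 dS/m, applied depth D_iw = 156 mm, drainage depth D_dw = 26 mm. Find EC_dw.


EC_dw = EC_iw * D_iw / D_dw
EC_dw = 3 * 156 / 26
EC_dw = 468 / 26

18.0000 dS/m


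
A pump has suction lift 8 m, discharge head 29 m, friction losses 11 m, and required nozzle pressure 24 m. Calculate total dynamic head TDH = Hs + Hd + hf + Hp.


TDH = Hs + Hd + hf + Hp = 8 + 29 + 11 + 24 = 72

72 m


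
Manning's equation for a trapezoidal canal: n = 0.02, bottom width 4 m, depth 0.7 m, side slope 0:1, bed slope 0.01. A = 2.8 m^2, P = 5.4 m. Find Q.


R = A/P = 2.8/5.4 = 0.518519
Q = (1/0.02) * 2.8 * 0.518519^(2/3) * 0.01^0.5

9.0359 m^3/s


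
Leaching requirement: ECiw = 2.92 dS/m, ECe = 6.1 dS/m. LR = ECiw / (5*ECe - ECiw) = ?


LR = ECiw / (5*ECe - ECiw)
LR = 2.92 / (5*6.1 - 2.92)
LR = 2.92 / 27.5800

0.1059


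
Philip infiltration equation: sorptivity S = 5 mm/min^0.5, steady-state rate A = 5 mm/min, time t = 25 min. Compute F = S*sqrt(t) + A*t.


F = S*sqrt(t) + A*t
F = 5*sqrt(25) + 5*25
F = 5*5.000000 + 125

150.0000 mm


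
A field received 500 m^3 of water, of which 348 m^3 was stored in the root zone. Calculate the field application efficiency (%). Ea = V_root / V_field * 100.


Ea = V_root / V_field * 100 = 348 / 500 * 100 = 69.6000%

69.6000 %


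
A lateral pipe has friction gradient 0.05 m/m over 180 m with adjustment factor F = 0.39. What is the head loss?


hf = J * L * F = 0.05 * 180 * 0.39 = 3.5100 m

3.5100 m


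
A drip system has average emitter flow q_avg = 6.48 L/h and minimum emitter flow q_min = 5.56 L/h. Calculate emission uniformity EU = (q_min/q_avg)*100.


EU = (q_min/q_avg)*100 = (5.56/6.48)*100 = 85.8025%

85.8025 %


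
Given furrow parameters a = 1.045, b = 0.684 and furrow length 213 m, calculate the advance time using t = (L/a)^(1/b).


t = (L/a)^(1/b)
t = (213/1.045)^(1/0.684)
t = 203.827751^(1/0.684)

2377.4750 min


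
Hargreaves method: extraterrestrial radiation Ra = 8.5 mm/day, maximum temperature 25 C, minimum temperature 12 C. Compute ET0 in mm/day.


Tmean = (Tmax + Tmin)/2 = (25 + 12)/2 = 18.5
ET0 = 0.0023 * 8.5 * (18.5 + 17.8) * sqrt(25 - 12)
ET0 = 0.0023 * 8.5 * 36.3 * 3.605551

2.5587 mm/day


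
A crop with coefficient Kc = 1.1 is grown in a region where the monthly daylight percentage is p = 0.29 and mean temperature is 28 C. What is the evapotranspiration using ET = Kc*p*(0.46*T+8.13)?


ET = Kc * p * (0.46*T + 8.13)
ET = 1.1 * 0.29 * (0.46*28 + 8.13)
ET = 1.1 * 0.29 * 21.0100

6.7022 mm/day


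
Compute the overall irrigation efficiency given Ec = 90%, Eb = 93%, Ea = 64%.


Ec = 0.9, Eb = 0.93, Ea = 0.64
E = 0.9 * 0.93 * 0.64 * 100 = 53.5680%

53.5680 %


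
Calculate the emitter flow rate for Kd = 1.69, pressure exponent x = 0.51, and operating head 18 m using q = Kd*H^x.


q = Kd * H^x = 1.69 * 18^0.51 = 1.69 * 4.367058

7.3803 L/h


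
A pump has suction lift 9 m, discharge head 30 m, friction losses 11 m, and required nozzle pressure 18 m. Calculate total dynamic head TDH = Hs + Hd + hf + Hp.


TDH = Hs + Hd + hf + Hp = 9 + 30 + 11 + 18 = 68

68 m


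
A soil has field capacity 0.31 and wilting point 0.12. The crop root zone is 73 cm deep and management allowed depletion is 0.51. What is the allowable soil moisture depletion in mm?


SMD = (FC - PWP) * d * MAD * 10
SMD = (0.31 - 0.12) * 73 * 0.51 * 10
SMD = 0.1900 * 73 * 0.51 * 10

70.7370 mm


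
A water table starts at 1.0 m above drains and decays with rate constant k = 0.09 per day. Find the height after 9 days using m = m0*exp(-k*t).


m = m0 * exp(-k*t)
m = 1.0 * exp(-0.09 * 9)
m = 1.0 * exp(-0.8100)

0.4449 m


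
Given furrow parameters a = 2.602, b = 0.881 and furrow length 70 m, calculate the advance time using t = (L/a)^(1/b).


t = (L/a)^(1/b)
t = (70/2.602)^(1/0.881)
t = 26.902383^(1/0.881)

41.9680 min


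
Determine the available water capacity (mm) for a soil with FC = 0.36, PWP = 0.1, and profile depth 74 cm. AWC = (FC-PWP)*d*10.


AWC = (FC - PWP) * d * 10
AWC = (0.36 - 0.1) * 74 * 10
AWC = 0.2600 * 74 * 10

192.4000 mm


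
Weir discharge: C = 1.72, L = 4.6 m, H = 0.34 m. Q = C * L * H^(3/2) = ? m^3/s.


Q = C * L * H^(3/2) = 1.72 * 4.6 * 0.34^1.5 = 1.72 * 4.6 * 0.198252

1.5686 m^3/s


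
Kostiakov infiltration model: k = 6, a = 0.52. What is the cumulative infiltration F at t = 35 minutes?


F = k * t^a = 6 * 35^0.52
F = 6 * 6.352072

38.1124 mm


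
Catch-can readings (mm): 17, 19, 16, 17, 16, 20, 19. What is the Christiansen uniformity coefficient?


mean = 17.714286 mm
MAD = 1.387755 mm
CU = (1 - 1.387755/17.714286)*100

92.1659 %


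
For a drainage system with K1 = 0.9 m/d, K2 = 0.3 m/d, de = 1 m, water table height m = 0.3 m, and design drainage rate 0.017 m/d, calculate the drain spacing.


S^2 = 8*K2*de*m/q + 4*K1*m^2/q
S^2 = 8*0.3*1*0.3/0.017 + 4*0.9*0.3^2/0.017
S = sqrt(61.4118)

7.8366 m


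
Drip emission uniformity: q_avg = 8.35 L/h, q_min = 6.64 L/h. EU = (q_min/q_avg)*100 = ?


EU = (q_min/q_avg)*100 = (6.64/8.35)*100 = 79.5210%

79.5210 %


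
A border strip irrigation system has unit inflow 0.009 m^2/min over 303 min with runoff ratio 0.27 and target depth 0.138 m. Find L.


L = q*t/((1+r)*Z)
L = 0.009*303/((1+0.27)*0.138)
L = 2.727/0.17526

15.5597 m


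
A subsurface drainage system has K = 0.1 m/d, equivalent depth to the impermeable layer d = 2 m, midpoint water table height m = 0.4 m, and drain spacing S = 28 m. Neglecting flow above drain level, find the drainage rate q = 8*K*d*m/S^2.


q = 8*K*d*m/S^2
q = 8*0.1*2*0.4/28^2
q = 0.6400 / 784

8.1633e-04 m/d


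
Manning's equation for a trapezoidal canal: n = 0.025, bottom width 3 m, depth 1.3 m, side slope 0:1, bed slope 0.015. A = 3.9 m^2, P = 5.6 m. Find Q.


R = A/P = 3.9/5.6 = 0.696429
Q = (1/0.025) * 3.9 * 0.696429^(2/3) * 0.015^0.5

15.0114 m^3/s


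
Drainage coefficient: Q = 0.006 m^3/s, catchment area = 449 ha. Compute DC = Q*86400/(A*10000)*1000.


DC = Q * 86400 / (A * 10000) * 1000
DC = 0.006 * 86400 / (449 * 10000) * 1000
DC = 518400.0000 / 4490000

0.1155 mm/day


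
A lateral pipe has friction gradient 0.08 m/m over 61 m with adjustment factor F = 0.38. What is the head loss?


hf = J * L * F = 0.08 * 61 * 0.38 = 1.8544 m

1.8544 m


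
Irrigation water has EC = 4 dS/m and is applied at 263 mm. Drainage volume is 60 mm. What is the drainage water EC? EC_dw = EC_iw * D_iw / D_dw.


EC_dw = EC_iw * D_iw / D_dw
EC_dw = 4 * 263 / 60
EC_dw = 1052 / 60

17.5333 dS/m


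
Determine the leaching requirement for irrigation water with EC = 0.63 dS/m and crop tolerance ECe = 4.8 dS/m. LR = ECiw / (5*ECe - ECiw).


LR = ECiw / (5*ECe - ECiw)
LR = 0.63 / (5*4.8 - 0.63)
LR = 0.63 / 23.3700

0.0270


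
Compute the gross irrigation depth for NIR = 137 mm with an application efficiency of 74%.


Ea = 74% = 0.74
GID = NIR / Ea = 137 / 0.74 = 185.1351 mm

185.1351 mm


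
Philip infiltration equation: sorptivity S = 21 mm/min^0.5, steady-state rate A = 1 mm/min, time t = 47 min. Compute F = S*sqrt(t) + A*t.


F = S*sqrt(t) + A*t
F = 21*sqrt(47) + 1*47
F = 21*6.855655 + 47

190.9688 mm


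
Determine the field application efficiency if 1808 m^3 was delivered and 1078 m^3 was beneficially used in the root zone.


Ea = V_root / V_field * 100 = 1078 / 1808 * 100 = 59.6239%

59.6239 %


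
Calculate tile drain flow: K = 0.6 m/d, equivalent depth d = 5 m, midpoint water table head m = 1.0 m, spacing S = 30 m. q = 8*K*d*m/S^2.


q = 8*K*d*m/S^2
q = 8*0.6*5*1.0/30^2
q = 24.0000 / 900

0.0267 m/d


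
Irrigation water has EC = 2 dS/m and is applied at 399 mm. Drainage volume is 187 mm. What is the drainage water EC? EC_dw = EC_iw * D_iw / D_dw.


EC_dw = EC_iw * D_iw / D_dw
EC_dw = 2 * 399 / 187
EC_dw = 798 / 187

4.2674 dS/m


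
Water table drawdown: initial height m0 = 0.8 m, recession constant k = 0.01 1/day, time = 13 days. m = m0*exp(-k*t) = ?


m = m0 * exp(-k*t)
m = 0.8 * exp(-0.01 * 13)
m = 0.8 * exp(-0.1300)

0.7025 m


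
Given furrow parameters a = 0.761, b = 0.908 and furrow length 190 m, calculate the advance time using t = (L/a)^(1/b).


t = (L/a)^(1/b)
t = (190/0.761)^(1/0.908)
t = 249.671485^(1/0.908)

436.7915 min


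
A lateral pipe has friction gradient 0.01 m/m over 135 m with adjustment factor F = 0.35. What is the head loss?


hf = J * L * F = 0.01 * 135 * 0.35 = 0.4725 m

0.4725 m


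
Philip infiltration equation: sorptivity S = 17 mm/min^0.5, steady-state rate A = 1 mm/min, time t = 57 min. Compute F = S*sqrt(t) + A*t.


F = S*sqrt(t) + A*t
F = 17*sqrt(57) + 1*57
F = 17*7.549834 + 57

185.3472 mm


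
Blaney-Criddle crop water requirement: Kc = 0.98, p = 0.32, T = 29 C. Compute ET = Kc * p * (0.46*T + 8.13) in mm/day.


ET = Kc * p * (0.46*T + 8.13)
ET = 0.98 * 0.32 * (0.46*29 + 8.13)
ET = 0.98 * 0.32 * 21.4700

6.7330 mm/day


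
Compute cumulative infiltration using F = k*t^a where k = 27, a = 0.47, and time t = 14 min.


F = k * t^a = 27 * 14^0.47
F = 27 * 3.456847

93.3349 mm


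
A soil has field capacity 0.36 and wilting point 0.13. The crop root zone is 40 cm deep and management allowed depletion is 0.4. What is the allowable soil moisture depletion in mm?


SMD = (FC - PWP) * d * MAD * 10
SMD = (0.36 - 0.13) * 40 * 0.4 * 10
SMD = 0.2300 * 40 * 0.4 * 10

36.8000 mm


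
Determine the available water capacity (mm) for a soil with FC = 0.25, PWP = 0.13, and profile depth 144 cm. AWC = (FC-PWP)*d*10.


AWC = (FC - PWP) * d * 10
AWC = (0.25 - 0.13) * 144 * 10
AWC = 0.1200 * 144 * 10

172.8000 mm


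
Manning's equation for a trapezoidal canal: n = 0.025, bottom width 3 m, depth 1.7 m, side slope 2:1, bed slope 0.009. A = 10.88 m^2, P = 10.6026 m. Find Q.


R = A/P = 10.88/10.6026 = 1.026163
Q = (1/0.025) * 10.88 * 1.026163^(2/3) * 0.009^0.5

42.0037 m^3/s


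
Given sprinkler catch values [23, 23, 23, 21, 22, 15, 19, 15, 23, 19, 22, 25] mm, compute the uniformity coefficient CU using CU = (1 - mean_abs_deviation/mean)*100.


mean = 20.833333 mm
MAD = 2.555556 mm
CU = (1 - 2.555556/20.833333)*100

87.7333 %


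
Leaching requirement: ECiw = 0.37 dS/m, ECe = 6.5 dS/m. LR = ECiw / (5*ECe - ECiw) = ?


LR = ECiw / (5*ECe - ECiw)
LR = 0.37 / (5*6.5 - 0.37)
LR = 0.37 / 32.1300

0.0115


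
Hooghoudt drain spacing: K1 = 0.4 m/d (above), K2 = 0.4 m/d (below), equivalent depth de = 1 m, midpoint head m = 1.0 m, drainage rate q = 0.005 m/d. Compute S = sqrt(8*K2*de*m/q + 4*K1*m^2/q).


S^2 = 8*K2*de*m/q + 4*K1*m^2/q
S^2 = 8*0.4*1*1.0/0.005 + 4*0.4*1.0^2/0.005
S = sqrt(960.0000)

30.9839 m


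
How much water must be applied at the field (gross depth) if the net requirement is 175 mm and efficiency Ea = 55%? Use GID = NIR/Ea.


Ea = 55% = 0.55
GID = NIR / Ea = 175 / 0.55 = 318.1818 mm

318.1818 mm


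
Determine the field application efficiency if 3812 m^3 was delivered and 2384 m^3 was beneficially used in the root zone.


Ea = V_root / V_field * 100 = 2384 / 3812 * 100 = 62.5393%

62.5393 %


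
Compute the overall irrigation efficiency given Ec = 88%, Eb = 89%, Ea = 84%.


Ec = 0.88, Eb = 0.89, Ea = 0.84
E = 0.88 * 0.89 * 0.84 * 100 = 65.7888%

65.7888 %


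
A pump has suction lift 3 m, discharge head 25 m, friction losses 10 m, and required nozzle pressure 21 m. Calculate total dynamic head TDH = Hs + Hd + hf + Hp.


TDH = Hs + Hd + hf + Hp = 3 + 25 + 10 + 21 = 59

59 m


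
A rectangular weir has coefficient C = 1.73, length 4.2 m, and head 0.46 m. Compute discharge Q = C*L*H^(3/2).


Q = C * L * H^(3/2) = 1.73 * 4.2 * 0.46^1.5 = 1.73 * 4.2 * 0.311987

2.2669 m^3/s


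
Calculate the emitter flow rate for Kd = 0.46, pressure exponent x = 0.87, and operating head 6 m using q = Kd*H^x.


q = Kd * H^x = 0.46 * 6^0.87 = 0.46 * 4.753260

2.1865 L/h


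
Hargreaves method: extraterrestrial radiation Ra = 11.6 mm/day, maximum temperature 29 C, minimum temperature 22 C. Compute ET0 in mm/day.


Tmean = (Tmax + Tmin)/2 = (29 + 22)/2 = 25.5
ET0 = 0.0023 * 11.6 * (25.5 + 17.8) * sqrt(29 - 22)
ET0 = 0.0023 * 11.6 * 43.3 * 2.645751

3.0565 mm/day


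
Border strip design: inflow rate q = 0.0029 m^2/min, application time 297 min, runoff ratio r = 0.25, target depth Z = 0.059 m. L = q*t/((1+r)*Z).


L = q*t/((1+r)*Z)
L = 0.0029*297/((1+0.25)*0.059)
L = 0.8613/0.07375

11.6786 m


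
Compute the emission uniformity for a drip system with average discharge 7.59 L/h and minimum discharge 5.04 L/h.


EU = (q_min/q_avg)*100 = (5.04/7.59)*100 = 66.4032%

66.4032 %


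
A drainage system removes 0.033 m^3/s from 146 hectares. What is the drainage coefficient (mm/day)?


DC = Q * 86400 / (A * 10000) * 1000
DC = 0.033 * 86400 / (146 * 10000) * 1000
DC = 2851200.0000 / 1460000

1.9529 mm/day


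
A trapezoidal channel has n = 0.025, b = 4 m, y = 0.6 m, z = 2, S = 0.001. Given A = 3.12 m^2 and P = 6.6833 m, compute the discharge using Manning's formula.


R = A/P = 3.12/6.6833 = 0.466835
Q = (1/0.025) * 3.12 * 0.466835^(2/3) * 0.001^0.5

2.3750 m^3/s


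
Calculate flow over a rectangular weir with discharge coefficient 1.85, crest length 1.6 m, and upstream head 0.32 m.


Q = C * L * H^(3/2) = 1.85 * 1.6 * 0.32^1.5 = 1.85 * 1.6 * 0.181019

0.5358 m^3/s


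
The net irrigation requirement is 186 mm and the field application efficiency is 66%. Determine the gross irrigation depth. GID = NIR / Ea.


Ea = 66% = 0.66
GID = NIR / Ea = 186 / 0.66 = 281.8182 mm

281.8182 mm


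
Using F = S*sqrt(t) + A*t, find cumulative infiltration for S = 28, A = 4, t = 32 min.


F = S*sqrt(t) + A*t
F = 28*sqrt(32) + 4*32
F = 28*5.656854 + 128

286.3919 mm


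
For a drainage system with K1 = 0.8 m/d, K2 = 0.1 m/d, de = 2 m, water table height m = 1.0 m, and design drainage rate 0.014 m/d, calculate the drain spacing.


S^2 = 8*K2*de*m/q + 4*K1*m^2/q
S^2 = 8*0.1*2*1.0/0.014 + 4*0.8*1.0^2/0.014
S = sqrt(342.8571)

18.5164 m


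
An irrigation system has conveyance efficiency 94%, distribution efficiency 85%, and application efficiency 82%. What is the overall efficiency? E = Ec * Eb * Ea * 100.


Ec = 0.94, Eb = 0.85, Ea = 0.82
E = 0.94 * 0.85 * 0.82 * 100 = 65.5180%

65.5180 %


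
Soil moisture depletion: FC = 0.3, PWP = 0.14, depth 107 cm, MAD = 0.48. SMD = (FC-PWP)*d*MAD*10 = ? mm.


SMD = (FC - PWP) * d * MAD * 10
SMD = (0.3 - 0.14) * 107 * 0.48 * 10
SMD = 0.1600 * 107 * 0.48 * 10

82.1760 mm


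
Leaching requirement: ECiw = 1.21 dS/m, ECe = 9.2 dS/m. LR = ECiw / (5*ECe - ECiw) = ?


LR = ECiw / (5*ECe - ECiw)
LR = 1.21 / (5*9.2 - 1.21)
LR = 1.21 / 44.7900

0.0270


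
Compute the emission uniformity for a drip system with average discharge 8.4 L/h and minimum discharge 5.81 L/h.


EU = (q_min/q_avg)*100 = (5.81/8.4)*100 = 69.1667%

69.1667 %


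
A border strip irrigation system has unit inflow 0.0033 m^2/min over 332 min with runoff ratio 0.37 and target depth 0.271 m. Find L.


L = q*t/((1+r)*Z)
L = 0.0033*332/((1+0.37)*0.271)
L = 1.0956/0.37127

2.9510 m


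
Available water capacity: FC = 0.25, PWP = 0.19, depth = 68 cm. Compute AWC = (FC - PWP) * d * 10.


AWC = (FC - PWP) * d * 10
AWC = (0.25 - 0.19) * 68 * 10
AWC = 0.0600 * 68 * 10

40.8000 mm


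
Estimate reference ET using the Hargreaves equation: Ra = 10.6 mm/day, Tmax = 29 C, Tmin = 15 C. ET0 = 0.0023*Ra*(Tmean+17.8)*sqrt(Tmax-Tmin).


Tmean = (Tmax + Tmin)/2 = (29 + 15)/2 = 22.0
ET0 = 0.0023 * 10.6 * (22.0 + 17.8) * sqrt(29 - 15)
ET0 = 0.0023 * 10.6 * 39.8 * 3.741657

3.6306 mm/day


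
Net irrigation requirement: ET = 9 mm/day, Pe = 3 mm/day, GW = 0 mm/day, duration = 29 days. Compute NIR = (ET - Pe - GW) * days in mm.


Daily deficit = ET - Pe - GW = 9 - 3 - 0 = 6 mm/day
NIR = 6 * 29 = 174 mm

174.0000 mm


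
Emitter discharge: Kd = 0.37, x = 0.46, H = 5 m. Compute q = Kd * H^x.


q = Kd * H^x = 0.37 * 5^0.46 = 0.37 * 2.096651

0.7758 L/h


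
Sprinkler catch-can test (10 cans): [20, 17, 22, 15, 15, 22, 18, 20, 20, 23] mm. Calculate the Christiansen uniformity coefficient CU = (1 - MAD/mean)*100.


mean = 19.200000 mm
MAD = 2.360000 mm
CU = (1 - 2.360000/19.200000)*100

87.7083 %


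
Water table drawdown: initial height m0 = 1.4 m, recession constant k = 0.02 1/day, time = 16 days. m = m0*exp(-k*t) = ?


m = m0 * exp(-k*t)
m = 1.4 * exp(-0.02 * 16)
m = 1.4 * exp(-0.3200)

1.0166 m


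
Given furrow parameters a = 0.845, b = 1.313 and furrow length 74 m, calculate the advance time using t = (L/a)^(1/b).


t = (L/a)^(1/b)
t = (74/0.845)^(1/1.313)
t = 87.573964^(1/1.313)

30.1537 min


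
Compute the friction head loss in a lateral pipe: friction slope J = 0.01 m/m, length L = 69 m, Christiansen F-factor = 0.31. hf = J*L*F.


hf = J * L * F = 0.01 * 69 * 0.31 = 0.2139 m

0.2139 m


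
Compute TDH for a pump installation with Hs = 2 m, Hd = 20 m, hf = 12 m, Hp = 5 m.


TDH = Hs + Hd + hf + Hp = 2 + 20 + 12 + 5 = 39

39 m


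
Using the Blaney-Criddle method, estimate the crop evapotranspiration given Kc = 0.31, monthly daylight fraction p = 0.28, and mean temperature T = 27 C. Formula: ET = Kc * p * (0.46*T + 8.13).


ET = Kc * p * (0.46*T + 8.13)
ET = 0.31 * 0.28 * (0.46*27 + 8.13)
ET = 0.31 * 0.28 * 20.5500

1.7837 mm/day


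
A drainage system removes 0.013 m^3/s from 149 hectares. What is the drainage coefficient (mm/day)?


DC = Q * 86400 / (A * 10000) * 1000
DC = 0.013 * 86400 / (149 * 10000) * 1000
DC = 1123200.0000 / 1490000

0.7538 mm/day


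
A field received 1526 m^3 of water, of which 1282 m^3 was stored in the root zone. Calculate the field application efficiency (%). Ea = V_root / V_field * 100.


Ea = V_root / V_field * 100 = 1282 / 1526 * 100 = 84.0105%

84.0105 %


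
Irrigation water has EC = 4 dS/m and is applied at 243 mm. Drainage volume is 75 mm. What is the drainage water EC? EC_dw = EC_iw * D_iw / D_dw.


EC_dw = EC_iw * D_iw / D_dw
EC_dw = 4 * 243 / 75
EC_dw = 972 / 75

12.9600 dS/m


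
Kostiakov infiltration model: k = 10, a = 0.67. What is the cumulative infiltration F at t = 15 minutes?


F = k * t^a = 10 * 15^0.67
F = 10 * 6.137354

61.3735 mm


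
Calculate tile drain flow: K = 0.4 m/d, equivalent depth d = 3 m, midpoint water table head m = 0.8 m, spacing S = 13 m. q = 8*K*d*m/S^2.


q = 8*K*d*m/S^2
q = 8*0.4*3*0.8/13^2
q = 7.6800 / 169

0.0454 m/d


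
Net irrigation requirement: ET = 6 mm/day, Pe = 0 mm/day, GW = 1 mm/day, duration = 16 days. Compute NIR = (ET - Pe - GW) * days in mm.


Daily deficit = ET - Pe - GW = 6 - 0 - 1 = 5 mm/day
NIR = 5 * 16 = 80 mm

80.0000 mm


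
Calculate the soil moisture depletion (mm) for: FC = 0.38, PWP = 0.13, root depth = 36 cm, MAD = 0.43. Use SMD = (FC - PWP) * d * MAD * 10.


SMD = (FC - PWP) * d * MAD * 10
SMD = (0.38 - 0.13) * 36 * 0.43 * 10
SMD = 0.2500 * 36 * 0.43 * 10

38.7000 mm


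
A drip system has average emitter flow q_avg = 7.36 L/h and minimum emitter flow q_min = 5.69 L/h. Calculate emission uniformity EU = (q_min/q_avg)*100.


EU = (q_min/q_avg)*100 = (5.69/7.36)*100 = 77.3098%

77.3098 %


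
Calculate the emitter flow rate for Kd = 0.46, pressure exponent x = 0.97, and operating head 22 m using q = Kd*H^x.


q = Kd * H^x = 0.46 * 22^0.97 = 0.46 * 20.051645

9.2238 L/h
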